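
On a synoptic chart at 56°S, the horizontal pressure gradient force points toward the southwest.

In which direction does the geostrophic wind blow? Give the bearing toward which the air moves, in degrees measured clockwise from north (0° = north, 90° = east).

135°

The pressure-gradient force points toward the southwest (bearing 225°).
Geostrophic balance: in the Southern Hemisphere the Coriolis force deflects motion to the left, so the geostrophic wind blows 90° to the left of the pressure-gradient force (low pressure on the right).
Rotating 225° by 90° counterclockwise gives 135° — the wind blows toward the southeast.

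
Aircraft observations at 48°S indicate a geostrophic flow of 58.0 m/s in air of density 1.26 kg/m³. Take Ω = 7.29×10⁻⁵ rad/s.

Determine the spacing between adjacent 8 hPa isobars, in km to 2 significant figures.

100 km

Coriolis parameter at 48°S:
f = 2Ω sin φ = 2 × 7.29×10⁻⁵ × sin 48° = 1.08×10⁻⁴ s⁻¹
Geostrophic balance rearranged: |∂P/∂n| = f ρ V_g
|∂P/∂n| = 1.08×10⁻⁴ × 1.26 × 58.0 = 7.92×10⁻³ Pa/m
Isobar spacing: Δn = ΔP/|∂P/∂n| = 800 Pa / 7.92×10⁻³ Pa/m = 101032 m ≈ 100 km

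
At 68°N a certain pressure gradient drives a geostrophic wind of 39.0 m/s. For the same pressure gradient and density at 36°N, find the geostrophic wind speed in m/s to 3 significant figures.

With the same pressure gradient and density, V_g ∝ 1/f ∝ 1/sin φ.
V₂ = V₁ · sin φ₁ / sin φ₂ = 39.0 × sin 68° / sin 36°
V₂ = 39.0 × 0.9272/0.5878 = 61.5 m/s

61.5 m/s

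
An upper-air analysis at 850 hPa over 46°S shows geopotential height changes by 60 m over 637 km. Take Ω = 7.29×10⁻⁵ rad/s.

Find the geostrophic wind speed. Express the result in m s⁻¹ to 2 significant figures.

8.8 m s⁻¹

Coriolis parameter at 46°S:
f = 2Ω sin φ = 2 × 7.29×10⁻⁵ × sin 46° = 1.05×10⁻⁴ s⁻¹
Height gradient: |∂Z/∂n| = 60 m / 637000 m = 9.42×10⁻⁵
On a pressure surface, geostrophic balance gives V_g = (g/f)|∂Z/∂n|:
V_g = 9.81 × 9.42×10⁻⁵ / 1.05×10⁻⁴ = 8.81 m/s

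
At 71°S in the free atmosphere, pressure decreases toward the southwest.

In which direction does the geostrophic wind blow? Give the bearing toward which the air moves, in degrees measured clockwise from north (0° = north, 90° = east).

135°

The pressure-gradient force points toward the southwest (bearing 225°).
Geostrophic balance: in the Southern Hemisphere the Coriolis force deflects motion to the left, so the geostrophic wind blows 90° to the left of the pressure-gradient force (low pressure on the right).
Rotating 225° by 90° counterclockwise gives 135° — the wind blows toward the southeast.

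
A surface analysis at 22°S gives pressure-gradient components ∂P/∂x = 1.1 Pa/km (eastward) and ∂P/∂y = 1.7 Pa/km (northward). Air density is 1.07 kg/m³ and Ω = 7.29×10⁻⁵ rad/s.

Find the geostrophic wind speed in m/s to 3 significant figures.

34.6 m/s

Coriolis parameter at 22°S:
f = 2Ω sin φ = 2 × 7.29×10⁻⁵ × sin 22° = 5.46×10⁻⁵ s⁻¹
In the Southern Hemisphere f is negative: f = −5.46×10⁻⁵ s⁻¹.
Component geostrophic relations (x east, y north):
u_g = −(1/(fρ)) ∂P/∂y,  v_g = (1/(fρ)) ∂P/∂x
u_g = −(1.7×10⁻³)/(−5.46×10⁻⁵ × 1.07) = 29.1 m/s;  v_g = (1.1×10⁻³)/(−5.46×10⁻⁵ × 1.07) = −18.8 m/s
|V_g| = √(u_g² + v_g²) = 34.6 m/s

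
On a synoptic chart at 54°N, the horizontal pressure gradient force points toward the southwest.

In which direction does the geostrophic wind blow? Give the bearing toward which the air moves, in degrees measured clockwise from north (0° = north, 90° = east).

The pressure-gradient force points toward the southwest (bearing 225°).
Geostrophic balance: in the Northern Hemisphere the Coriolis force deflects motion to the right, so the geostrophic wind blows 90° to the right of the pressure-gradient force (low pressure on the left).
Rotating 225° by 90° clockwise gives 315° — the wind blows toward the northwest.

315°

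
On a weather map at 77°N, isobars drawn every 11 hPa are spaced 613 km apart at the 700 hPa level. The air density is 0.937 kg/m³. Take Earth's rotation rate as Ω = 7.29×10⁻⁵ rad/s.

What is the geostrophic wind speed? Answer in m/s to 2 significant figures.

13 m/s

Coriolis parameter at 77°N:
f = 2Ω sin φ = 2 × 7.29×10⁻⁵ × sin 77° = 1.42×10⁻⁴ s⁻¹
Pressure gradient: |∂P/∂n| = 1100 Pa / 613000 m = 1.79×10⁻³ Pa/m
Geostrophic balance (pressure-gradient force = Coriolis force):
V_g = (1/(fρ)) |∂P/∂n| = 1.79×10⁻³ / (1.42×10⁻⁴ × 0.937) = 13.5 m/s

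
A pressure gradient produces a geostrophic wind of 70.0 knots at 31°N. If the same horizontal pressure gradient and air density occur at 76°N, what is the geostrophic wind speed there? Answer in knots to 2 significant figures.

With the same pressure gradient and density, V_g ∝ 1/f ∝ 1/sin φ.
V₂ = V₁ · sin φ₁ / sin φ₂ = 70.0 × sin 31° / sin 76°
V₂ = 70.0 × 0.5150/0.9703 = 37 knots

37 knots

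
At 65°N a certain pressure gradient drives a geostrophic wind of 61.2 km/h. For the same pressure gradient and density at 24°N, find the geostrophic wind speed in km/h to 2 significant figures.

With the same pressure gradient and density, V_g ∝ 1/f ∝ 1/sin φ.
V₂ = V₁ · sin φ₁ / sin φ₂ = 61.2 × sin 65° / sin 24°
V₂ = 61.2 × 0.9063/0.4067 = 140 km/h

140 km/h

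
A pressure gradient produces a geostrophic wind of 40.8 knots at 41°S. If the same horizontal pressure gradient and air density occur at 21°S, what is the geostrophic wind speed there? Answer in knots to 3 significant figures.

With the same pressure gradient and density, V_g ∝ 1/f ∝ 1/sin φ.
V₂ = V₁ · sin φ₁ / sin φ₂ = 40.8 × sin 41° / sin 21°
V₂ = 40.8 × 0.6561/0.3584 = 74.7 knots

74.7 knots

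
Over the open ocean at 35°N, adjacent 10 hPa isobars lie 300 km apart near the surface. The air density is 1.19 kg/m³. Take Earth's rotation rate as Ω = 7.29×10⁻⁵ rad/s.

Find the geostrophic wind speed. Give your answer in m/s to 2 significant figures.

Coriolis parameter at 35°N:
f = 2Ω sin φ = 2 × 7.29×10⁻⁵ × sin 35° = 8.36×10⁻⁵ s⁻¹
Pressure gradient: |∂P/∂n| = 1000 Pa / 300000 m = 3.33×10⁻³ Pa/m
Geostrophic balance (pressure-gradient force = Coriolis force):
V_g = (1/(fρ)) |∂P/∂n| = 3.33×10⁻³ / (8.36×10⁻⁵ × 1.19) = 33.5 m/s

33 m/s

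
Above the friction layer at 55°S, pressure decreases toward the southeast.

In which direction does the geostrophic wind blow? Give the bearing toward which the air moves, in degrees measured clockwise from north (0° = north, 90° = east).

The pressure-gradient force points toward the southeast (bearing 135°).
Geostrophic balance: in the Southern Hemisphere the Coriolis force deflects motion to the left, so the geostrophic wind blows 90° to the left of the pressure-gradient force (low pressure on the right).
Rotating 135° by 90° counterclockwise gives 045° — the wind blows toward the northeast.

045°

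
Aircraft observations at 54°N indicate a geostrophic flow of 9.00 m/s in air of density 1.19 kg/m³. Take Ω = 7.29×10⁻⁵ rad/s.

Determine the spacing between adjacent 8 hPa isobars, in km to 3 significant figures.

Coriolis parameter at 54°N:
f = 2Ω sin φ = 2 × 7.29×10⁻⁵ × sin 54° = 1.18×10⁻⁴ s⁻¹
Geostrophic balance rearranged: |∂P/∂n| = f ρ V_g
|∂P/∂n| = 1.18×10⁻⁴ × 1.19 × 9.00 = 1.26×10⁻³ Pa/m
Isobar spacing: Δn = ΔP/|∂P/∂n| = 800 Pa / 1.26×10⁻³ Pa/m = 633265 m ≈ 633 km

633 km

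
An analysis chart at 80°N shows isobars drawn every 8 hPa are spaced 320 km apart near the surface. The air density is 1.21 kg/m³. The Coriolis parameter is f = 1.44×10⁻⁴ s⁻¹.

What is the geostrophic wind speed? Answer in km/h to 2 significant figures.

Pressure gradient: |∂P/∂n| = 800 Pa / 320000 m = 2.50×10⁻³ Pa/m
Geostrophic balance (pressure-gradient force = Coriolis force):
V_g = (1/(fρ)) |∂P/∂n| = 2.50×10⁻³ / (1.44×10⁻⁴ × 1.21) = 14.3 m/s
Converting: 14.3 m/s × 3.6 = 52 km/h

52 km/h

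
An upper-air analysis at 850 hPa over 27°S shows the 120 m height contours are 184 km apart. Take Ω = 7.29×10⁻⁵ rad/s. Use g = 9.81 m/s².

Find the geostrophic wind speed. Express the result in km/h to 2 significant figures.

350 km/h

Coriolis parameter at 27°S:
f = 2Ω sin φ = 2 × 7.29×10⁻⁵ × sin 27° = 6.62×10⁻⁵ s⁻¹
Height gradient: |∂Z/∂n| = 120 m / 184000 m = 6.52×10⁻⁴
On a pressure surface, geostrophic balance gives V_g = (g/f)|∂Z/∂n|:
V_g = 9.81 × 6.52×10⁻⁴ / 6.62×10⁻⁵ = 96.7 m/s
Converting: 96.7 m/s × 3.6 = 350 km/h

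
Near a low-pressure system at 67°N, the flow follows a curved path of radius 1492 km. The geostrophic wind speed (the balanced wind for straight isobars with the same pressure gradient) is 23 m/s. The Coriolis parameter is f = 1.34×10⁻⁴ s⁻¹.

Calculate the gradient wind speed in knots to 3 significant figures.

40.5 knots

Around a low, centrifugal force acts outward with Coriolis, so pressure-gradient force balances both:
(1/ρ)|∂P/∂n| = fV + V²/R  →  V² + fR·V − fR·V_g = 0
With fR = 1.34×10⁻⁴ × 1492×10³ m = 200 m/s:
V = [−fR + √((fR)² + 4 fR V_g)]/2 = [−200 + √(200² + 4×200×23)]/2 = 20.8 m/s
Subgeostrophic (V < V_g = 23 m/s), as expected around a low.
Converting: 20.8 m/s × 1.944 = 40.5 knots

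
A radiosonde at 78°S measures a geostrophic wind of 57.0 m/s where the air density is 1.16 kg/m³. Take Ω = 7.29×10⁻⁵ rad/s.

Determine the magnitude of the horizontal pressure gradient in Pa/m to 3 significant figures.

9.43×10⁻³ Pa/m

Coriolis parameter at 78°S:
f = 2Ω sin φ = 2 × 7.29×10⁻⁵ × sin 78° = 1.43×10⁻⁴ s⁻¹
Geostrophic balance rearranged: |∂P/∂n| = f ρ V_g
|∂P/∂n| = 1.43×10⁻⁴ × 1.16 × 57.0 = 9.43×10⁻³ Pa/m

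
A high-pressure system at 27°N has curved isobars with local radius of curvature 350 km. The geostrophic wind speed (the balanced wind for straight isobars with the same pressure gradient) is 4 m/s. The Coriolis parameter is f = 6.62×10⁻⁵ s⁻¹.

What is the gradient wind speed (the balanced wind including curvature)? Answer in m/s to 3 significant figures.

5.14 m/s

Around a high, pressure-gradient force acts outward with centrifugal, so Coriolis balances both:
fV = (1/ρ)|∂P/∂n| + V²/R  →  V² − fR·V + fR·V_g = 0
With fR = 6.62×10⁻⁵ × 350×10³ m = 23.2 m/s:
V = [fR − √((fR)² − 4 fR V_g)]/2 = [23.2 − √(23.2² − 4×23.2×4)]/2 = 5.14 m/s
Supergeostrophic (V > V_g = 4 m/s), as expected around a high.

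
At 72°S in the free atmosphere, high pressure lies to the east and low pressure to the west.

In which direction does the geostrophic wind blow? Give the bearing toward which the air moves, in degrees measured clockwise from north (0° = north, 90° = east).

The pressure-gradient force points toward the west (bearing 270°).
Geostrophic balance: in the Southern Hemisphere the Coriolis force deflects motion to the left, so the geostrophic wind blows 90° to the left of the pressure-gradient force (low pressure on the right).
Rotating 270° by 90° counterclockwise gives 180° — the wind blows toward the south.

180°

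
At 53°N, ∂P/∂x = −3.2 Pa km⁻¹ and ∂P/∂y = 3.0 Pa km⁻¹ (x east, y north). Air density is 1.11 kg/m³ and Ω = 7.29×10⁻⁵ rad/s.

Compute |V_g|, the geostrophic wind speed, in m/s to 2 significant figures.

34 m/s

Coriolis parameter at 53°N:
f = 2Ω sin φ = 2 × 7.29×10⁻⁵ × sin 53° = 1.16×10⁻⁴ s⁻¹
Component geostrophic relations (x east, y north):
u_g = −(1/(fρ)) ∂P/∂y,  v_g = (1/(fρ)) ∂P/∂x
u_g = −(3.0×10⁻³)/(1.16×10⁻⁴ × 1.11) = −23.2 m/s;  v_g = (−3.2×10⁻³)/(1.16×10⁻⁴ × 1.11) = −24.8 m/s
|V_g| = √(u_g² + v_g²) = 33.9 m/s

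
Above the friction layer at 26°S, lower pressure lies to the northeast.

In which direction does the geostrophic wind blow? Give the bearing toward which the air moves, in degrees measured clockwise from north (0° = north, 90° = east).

The pressure-gradient force points toward the northeast (bearing 045°).
Geostrophic balance: in the Southern Hemisphere the Coriolis force deflects motion to the left, so the geostrophic wind blows 90° to the left of the pressure-gradient force (low pressure on the right).
Rotating 045° by 90° counterclockwise gives 315° — the wind blows toward the northwest.

315°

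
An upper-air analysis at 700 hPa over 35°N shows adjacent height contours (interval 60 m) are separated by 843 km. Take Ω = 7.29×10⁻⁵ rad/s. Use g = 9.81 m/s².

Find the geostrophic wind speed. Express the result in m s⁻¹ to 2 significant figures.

Coriolis parameter at 35°N:
f = 2Ω sin φ = 2 × 7.29×10⁻⁵ × sin 35° = 8.36×10⁻⁵ s⁻¹
Height gradient: |∂Z/∂n| = 60 m / 843000 m = 7.12×10⁻⁵
On a pressure surface, geostrophic balance gives V_g = (g/f)|∂Z/∂n|:
V_g = 9.81 × 7.12×10⁻⁵ / 8.36×10⁻⁵ = 8.35 m/s

8.3 m s⁻¹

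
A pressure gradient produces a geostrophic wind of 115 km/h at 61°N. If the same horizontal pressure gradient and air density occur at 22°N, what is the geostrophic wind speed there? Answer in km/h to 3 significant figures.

268 km/h

With the same pressure gradient and density, V_g ∝ 1/f ∝ 1/sin φ.
V₂ = V₁ · sin φ₁ / sin φ₂ = 115 × sin 61° / sin 22°
V₂ = 115 × 0.8746/0.3746 = 268 km/h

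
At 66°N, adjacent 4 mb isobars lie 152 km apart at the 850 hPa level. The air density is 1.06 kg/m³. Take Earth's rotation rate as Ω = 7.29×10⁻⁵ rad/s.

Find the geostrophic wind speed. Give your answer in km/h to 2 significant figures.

Coriolis parameter at 66°N:
f = 2Ω sin φ = 2 × 7.29×10⁻⁵ × sin 66° = 1.33×10⁻⁴ s⁻¹
Pressure gradient: |∂P/∂n| = 400 Pa / 152000 m = 2.63×10⁻³ Pa/m
Geostrophic balance (pressure-gradient force = Coriolis force):
V_g = (1/(fρ)) |∂P/∂n| = 2.63×10⁻³ / (1.33×10⁻⁴ × 1.06) = 18.6 m/s
Converting: 18.6 m/s × 3.6 = 67 km/h

67 km/h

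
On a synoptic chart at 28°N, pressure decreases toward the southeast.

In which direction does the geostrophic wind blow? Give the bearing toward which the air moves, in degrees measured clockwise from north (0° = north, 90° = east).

225°

The pressure-gradient force points toward the southeast (bearing 135°).
Geostrophic balance: in the Northern Hemisphere the Coriolis force deflects motion to the right, so the geostrophic wind blows 90° to the right of the pressure-gradient force (low pressure on the left).
Rotating 135° by 90° clockwise gives 225° — the wind blows toward the southwest.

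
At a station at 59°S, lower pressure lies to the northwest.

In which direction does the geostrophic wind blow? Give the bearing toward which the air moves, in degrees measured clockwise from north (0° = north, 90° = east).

225°

The pressure-gradient force points toward the northwest (bearing 315°).
Geostrophic balance: in the Southern Hemisphere the Coriolis force deflects motion to the left, so the geostrophic wind blows 90° to the left of the pressure-gradient force (low pressure on the right).
Rotating 315° by 90° counterclockwise gives 225° — the wind blows toward the southwest.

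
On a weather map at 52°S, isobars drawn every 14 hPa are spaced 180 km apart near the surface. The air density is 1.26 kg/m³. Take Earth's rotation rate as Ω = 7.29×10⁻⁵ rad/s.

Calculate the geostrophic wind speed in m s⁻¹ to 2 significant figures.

54 m s⁻¹

Coriolis parameter at 52°S:
f = 2Ω sin φ = 2 × 7.29×10⁻⁵ × sin 52° = 1.15×10⁻⁴ s⁻¹
Pressure gradient: |∂P/∂n| = 1400 Pa / 180000 m = 7.78×10⁻³ Pa/m
Geostrophic balance (pressure-gradient force = Coriolis force):
V_g = (1/(fρ)) |∂P/∂n| = 7.78×10⁻³ / (1.15×10⁻⁴ × 1.26) = 53.7 m/s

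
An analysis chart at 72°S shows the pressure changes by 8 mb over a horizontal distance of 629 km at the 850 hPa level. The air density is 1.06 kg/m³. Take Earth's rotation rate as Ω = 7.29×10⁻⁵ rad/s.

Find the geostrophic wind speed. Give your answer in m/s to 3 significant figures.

8.65 m/s

Coriolis parameter at 72°S:
f = 2Ω sin φ = 2 × 7.29×10⁻⁵ × sin 72° = 1.39×10⁻⁴ s⁻¹
Pressure gradient: |∂P/∂n| = 800 Pa / 629000 m = 1.27×10⁻³ Pa/m
Geostrophic balance (pressure-gradient force = Coriolis force):
V_g = (1/(fρ)) |∂P/∂n| = 1.27×10⁻³ / (1.39×10⁻⁴ × 1.06) = 8.65 m/s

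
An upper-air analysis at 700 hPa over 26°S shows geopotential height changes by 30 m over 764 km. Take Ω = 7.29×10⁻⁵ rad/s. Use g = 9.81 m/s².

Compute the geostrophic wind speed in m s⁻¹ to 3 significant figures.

Coriolis parameter at 26°S:
f = 2Ω sin φ = 2 × 7.29×10⁻⁵ × sin 26° = 6.39×10⁻⁵ s⁻¹
Height gradient: |∂Z/∂n| = 30 m / 764000 m = 3.93×10⁻⁵
On a pressure surface, geostrophic balance gives V_g = (g/f)|∂Z/∂n|:
V_g = 9.81 × 3.93×10⁻⁵ / 6.39×10⁻⁵ = 6.03 m/s

6.03 m s⁻¹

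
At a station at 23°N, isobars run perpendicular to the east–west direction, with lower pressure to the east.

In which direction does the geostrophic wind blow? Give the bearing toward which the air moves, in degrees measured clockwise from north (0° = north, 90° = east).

180°

The pressure-gradient force points toward the east (bearing 090°).
Geostrophic balance: in the Northern Hemisphere the Coriolis force deflects motion to the right, so the geostrophic wind blows 90° to the right of the pressure-gradient force (low pressure on the left).
Rotating 090° by 90° clockwise gives 180° — the wind blows toward the south.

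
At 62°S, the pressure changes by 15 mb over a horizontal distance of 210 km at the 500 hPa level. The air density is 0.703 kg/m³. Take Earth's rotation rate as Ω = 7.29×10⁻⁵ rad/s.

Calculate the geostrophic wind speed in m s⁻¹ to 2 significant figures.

79 m s⁻¹

Coriolis parameter at 62°S:
f = 2Ω sin φ = 2 × 7.29×10⁻⁵ × sin 62° = 1.29×10⁻⁴ s⁻¹
Pressure gradient: |∂P/∂n| = 1500 Pa / 210000 m = 7.14×10⁻³ Pa/m
Geostrophic balance (pressure-gradient force = Coriolis force):
V_g = (1/(fρ)) |∂P/∂n| = 7.14×10⁻³ / (1.29×10⁻⁴ × 0.703) = 78.9 m/s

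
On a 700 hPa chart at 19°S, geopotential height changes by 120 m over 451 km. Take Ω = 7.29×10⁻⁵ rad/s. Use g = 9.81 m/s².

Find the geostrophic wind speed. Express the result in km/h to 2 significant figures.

200 km/h

Coriolis parameter at 19°S:
f = 2Ω sin φ = 2 × 7.29×10⁻⁵ × sin 19° = 4.75×10⁻⁵ s⁻¹
Height gradient: |∂Z/∂n| = 120 m / 451000 m = 2.66×10⁻⁴
On a pressure surface, geostrophic balance gives V_g = (g/f)|∂Z/∂n|:
V_g = 9.81 × 2.66×10⁻⁴ / 4.75×10⁻⁵ = 55.0 m/s
Converting: 55.0 m/s × 3.6 = 200 km/h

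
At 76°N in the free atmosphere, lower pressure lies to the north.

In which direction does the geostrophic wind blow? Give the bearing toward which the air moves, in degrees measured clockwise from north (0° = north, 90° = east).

The pressure-gradient force points toward the north (bearing 000°).
Geostrophic balance: in the Northern Hemisphere the Coriolis force deflects motion to the right, so the geostrophic wind blows 90° to the right of the pressure-gradient force (low pressure on the left).
Rotating 000° by 90° clockwise gives 090° — the wind blows toward the east.

090°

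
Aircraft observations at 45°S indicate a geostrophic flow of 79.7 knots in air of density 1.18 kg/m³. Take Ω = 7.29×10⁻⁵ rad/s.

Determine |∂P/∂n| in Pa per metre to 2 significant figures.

5.0×10⁻³ Pa/m

Coriolis parameter at 45°S:
f = 2Ω sin φ = 2 × 7.29×10⁻⁵ × sin 45° = 1.03×10⁻⁴ s⁻¹
Wind speed in SI: 79.7 knots = 41.0 m/s
Geostrophic balance rearranged: |∂P/∂n| = f ρ V_g
|∂P/∂n| = 1.03×10⁻⁴ × 1.18 × 41.0 = 4.99×10⁻³ Pa/m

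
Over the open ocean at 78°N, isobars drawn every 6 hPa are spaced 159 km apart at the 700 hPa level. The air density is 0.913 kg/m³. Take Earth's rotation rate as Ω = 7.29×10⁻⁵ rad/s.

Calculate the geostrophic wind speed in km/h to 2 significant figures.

Coriolis parameter at 78°N:
f = 2Ω sin φ = 2 × 7.29×10⁻⁵ × sin 78° = 1.43×10⁻⁴ s⁻¹
Pressure gradient: |∂P/∂n| = 600 Pa / 159000 m = 3.77×10⁻³ Pa/m
Geostrophic balance (pressure-gradient force = Coriolis force):
V_g = (1/(fρ)) |∂P/∂n| = 3.77×10⁻³ / (1.43×10⁻⁴ × 0.913) = 29.0 m/s
Converting: 29.0 m/s × 3.6 = 100 km/h

100 km/h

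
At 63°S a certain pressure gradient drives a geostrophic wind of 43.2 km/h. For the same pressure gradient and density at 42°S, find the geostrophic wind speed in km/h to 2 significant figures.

58 km/h

With the same pressure gradient and density, V_g ∝ 1/f ∝ 1/sin φ.
V₂ = V₁ · sin φ₁ / sin φ₂ = 43.2 × sin 63° / sin 42°
V₂ = 43.2 × 0.8910/0.6691 = 58 km/h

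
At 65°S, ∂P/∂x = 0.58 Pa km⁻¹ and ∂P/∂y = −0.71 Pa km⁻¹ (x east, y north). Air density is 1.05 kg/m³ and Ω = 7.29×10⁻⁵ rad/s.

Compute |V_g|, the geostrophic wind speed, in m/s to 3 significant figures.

6.61 m/s

Coriolis parameter at 65°S:
f = 2Ω sin φ = 2 × 7.29×10⁻⁵ × sin 65° = 1.32×10⁻⁴ s⁻¹
In the Southern Hemisphere f is negative: f = −1.32×10⁻⁴ s⁻¹.
Component geostrophic relations (x east, y north):
u_g = −(1/(fρ)) ∂P/∂y,  v_g = (1/(fρ)) ∂P/∂x
u_g = −(−0.71×10⁻³)/(−1.32×10⁻⁴ × 1.05) = −5.12 m/s;  v_g = (0.58×10⁻³)/(−1.32×10⁻⁴ × 1.05) = −4.18 m/s
|V_g| = √(u_g² + v_g²) = 6.61 m/s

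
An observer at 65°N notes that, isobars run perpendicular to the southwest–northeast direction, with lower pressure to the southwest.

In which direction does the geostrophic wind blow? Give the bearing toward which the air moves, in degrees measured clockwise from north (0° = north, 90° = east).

The pressure-gradient force points toward the southwest (bearing 225°).
Geostrophic balance: in the Northern Hemisphere the Coriolis force deflects motion to the right, so the geostrophic wind blows 90° to the right of the pressure-gradient force (low pressure on the left).
Rotating 225° by 90° clockwise gives 315° — the wind blows toward the northwest.

315°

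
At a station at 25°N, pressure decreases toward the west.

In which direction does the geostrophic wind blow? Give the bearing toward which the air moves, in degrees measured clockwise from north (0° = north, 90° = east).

The pressure-gradient force points toward the west (bearing 270°).
Geostrophic balance: in the Northern Hemisphere the Coriolis force deflects motion to the right, so the geostrophic wind blows 90° to the right of the pressure-gradient force (low pressure on the left).
Rotating 270° by 90° clockwise gives 000° — the wind blows toward the north.

000°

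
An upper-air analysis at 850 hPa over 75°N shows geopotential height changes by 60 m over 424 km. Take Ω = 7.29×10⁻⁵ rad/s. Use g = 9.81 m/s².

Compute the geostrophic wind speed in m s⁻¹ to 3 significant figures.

9.86 m s⁻¹

Coriolis parameter at 75°N:
f = 2Ω sin φ = 2 × 7.29×10⁻⁵ × sin 75° = 1.41×10⁻⁴ s⁻¹
Height gradient: |∂Z/∂n| = 60 m / 424000 m = 1.42×10⁻⁴
On a pressure surface, geostrophic balance gives V_g = (g/f)|∂Z/∂n|:
V_g = 9.81 × 1.42×10⁻⁴ / 1.41×10⁻⁴ = 9.86 m/s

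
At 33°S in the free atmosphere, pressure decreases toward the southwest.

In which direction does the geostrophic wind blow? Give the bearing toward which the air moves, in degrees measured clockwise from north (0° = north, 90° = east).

The pressure-gradient force points toward the southwest (bearing 225°).
Geostrophic balance: in the Southern Hemisphere the Coriolis force deflects motion to the left, so the geostrophic wind blows 90° to the left of the pressure-gradient force (low pressure on the right).
Rotating 225° by 90° counterclockwise gives 135° — the wind blows toward the southeast.

135°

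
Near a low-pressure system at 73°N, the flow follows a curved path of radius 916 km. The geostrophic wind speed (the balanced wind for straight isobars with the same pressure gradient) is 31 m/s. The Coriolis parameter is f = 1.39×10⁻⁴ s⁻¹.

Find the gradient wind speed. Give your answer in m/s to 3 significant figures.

25.8 m/s

Around a low, centrifugal force acts outward with Coriolis, so pressure-gradient force balances both:
(1/ρ)|∂P/∂n| = fV + V²/R  →  V² + fR·V − fR·V_g = 0
With fR = 1.39×10⁻⁴ × 916×10³ m = 127 m/s:
V = [−fR + √((fR)² + 4 fR V_g)]/2 = [−127 + √(127² + 4×127×31)]/2 = 25.8 m/s
Subgeostrophic (V < V_g = 31 m/s), as expected around a low.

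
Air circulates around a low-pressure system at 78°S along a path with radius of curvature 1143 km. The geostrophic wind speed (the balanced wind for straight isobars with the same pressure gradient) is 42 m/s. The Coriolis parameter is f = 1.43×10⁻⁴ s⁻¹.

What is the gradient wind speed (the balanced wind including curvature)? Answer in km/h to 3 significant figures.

125 km/h

Around a low, centrifugal force acts outward with Coriolis, so pressure-gradient force balances both:
(1/ρ)|∂P/∂n| = fV + V²/R  →  V² + fR·V − fR·V_g = 0
With fR = 1.43×10⁻⁴ × 1143×10³ m = 163 m/s:
V = [−fR + √((fR)² + 4 fR V_g)]/2 = [−163 + √(163² + 4×163×42)]/2 = 34.7 m/s
Subgeostrophic (V < V_g = 42 m/s), as expected around a low.
Converting: 34.7 m/s × 3.6 = 125 km/h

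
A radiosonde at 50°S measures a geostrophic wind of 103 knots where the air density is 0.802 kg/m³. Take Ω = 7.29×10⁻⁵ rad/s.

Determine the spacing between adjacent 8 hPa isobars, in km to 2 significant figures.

Coriolis parameter at 50°S:
f = 2Ω sin φ = 2 × 7.29×10⁻⁵ × sin 50° = 1.12×10⁻⁴ s⁻¹
Wind speed in SI: 103 knots = 53.0 m/s
Geostrophic balance rearranged: |∂P/∂n| = f ρ V_g
|∂P/∂n| = 1.12×10⁻⁴ × 0.802 × 53.0 = 4.75×10⁻³ Pa/m
Isobar spacing: Δn = ΔP/|∂P/∂n| = 800 Pa / 4.75×10⁻³ Pa/m = 168550 m ≈ 170 km

170 km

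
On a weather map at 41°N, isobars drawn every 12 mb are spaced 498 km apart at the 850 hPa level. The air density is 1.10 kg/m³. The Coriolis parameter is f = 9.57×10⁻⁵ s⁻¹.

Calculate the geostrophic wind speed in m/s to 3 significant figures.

Pressure gradient: |∂P/∂n| = 1200 Pa / 498000 m = 2.41×10⁻³ Pa/m
Geostrophic balance (pressure-gradient force = Coriolis force):
V_g = (1/(fρ)) |∂P/∂n| = 2.41×10⁻³ / (9.57×10⁻⁵ × 1.10) = 22.9 m/s

22.9 m/s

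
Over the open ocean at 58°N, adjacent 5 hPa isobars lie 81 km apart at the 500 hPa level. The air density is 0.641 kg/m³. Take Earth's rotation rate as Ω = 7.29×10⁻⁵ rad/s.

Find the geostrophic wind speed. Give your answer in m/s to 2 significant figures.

78 m/s

Coriolis parameter at 58°N:
f = 2Ω sin φ = 2 × 7.29×10⁻⁵ × sin 58° = 1.24×10⁻⁴ s⁻¹
Pressure gradient: |∂P/∂n| = 500 Pa / 81000 m = 6.17×10⁻³ Pa/m
Geostrophic balance (pressure-gradient force = Coriolis force):
V_g = (1/(fρ)) |∂P/∂n| = 6.17×10⁻³ / (1.24×10⁻⁴ × 0.641) = 77.9 m/s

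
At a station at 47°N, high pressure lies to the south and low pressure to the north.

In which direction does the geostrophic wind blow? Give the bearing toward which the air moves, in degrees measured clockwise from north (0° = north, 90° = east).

The pressure-gradient force points toward the north (bearing 000°).
Geostrophic balance: in the Northern Hemisphere the Coriolis force deflects motion to the right, so the geostrophic wind blows 90° to the right of the pressure-gradient force (low pressure on the left).
Rotating 000° by 90° clockwise gives 090° — the wind blows toward the east.

090°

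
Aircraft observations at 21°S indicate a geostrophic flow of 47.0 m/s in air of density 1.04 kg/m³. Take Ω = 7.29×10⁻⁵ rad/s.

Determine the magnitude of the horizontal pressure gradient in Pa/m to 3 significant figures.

Coriolis parameter at 21°S:
f = 2Ω sin φ = 2 × 7.29×10⁻⁵ × sin 21° = 5.23×10⁻⁵ s⁻¹
Geostrophic balance rearranged: |∂P/∂n| = f ρ V_g
|∂P/∂n| = 5.23×10⁻⁵ × 1.04 × 47.0 = 2.55×10⁻³ Pa/m

2.55×10⁻³ Pa/m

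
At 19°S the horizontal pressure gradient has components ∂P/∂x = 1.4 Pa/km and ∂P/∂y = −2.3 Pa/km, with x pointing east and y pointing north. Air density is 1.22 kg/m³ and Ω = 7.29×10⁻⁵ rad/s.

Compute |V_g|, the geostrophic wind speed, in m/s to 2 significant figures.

46 m/s

Coriolis parameter at 19°S:
f = 2Ω sin φ = 2 × 7.29×10⁻⁵ × sin 19° = 4.75×10⁻⁵ s⁻¹
In the Southern Hemisphere f is negative: f = −4.75×10⁻⁵ s⁻¹.
Component geostrophic relations (x east, y north):
u_g = −(1/(fρ)) ∂P/∂y,  v_g = (1/(fρ)) ∂P/∂x
u_g = −(−2.3×10⁻³)/(−4.75×10⁻⁵ × 1.22) = −39.7 m/s;  v_g = (1.4×10⁻³)/(−4.75×10⁻⁵ × 1.22) = −24.2 m/s
|V_g| = √(u_g² + v_g²) = 46.5 m/s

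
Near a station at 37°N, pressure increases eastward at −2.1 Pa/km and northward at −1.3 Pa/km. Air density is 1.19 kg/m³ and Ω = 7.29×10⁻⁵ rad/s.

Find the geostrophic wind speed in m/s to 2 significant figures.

Coriolis parameter at 37°N:
f = 2Ω sin φ = 2 × 7.29×10⁻⁵ × sin 37° = 8.77×10⁻⁵ s⁻¹
Component geostrophic relations (x east, y north):
u_g = −(1/(fρ)) ∂P/∂y,  v_g = (1/(fρ)) ∂P/∂x
u_g = −(−1.3×10⁻³)/(8.77×10⁻⁵ × 1.19) = 12.5 m/s;  v_g = (−2.1×10⁻³)/(8.77×10⁻⁵ × 1.19) = −20.1 m/s
|V_g| = √(u_g² + v_g²) = 23.7 m/s

24 m/s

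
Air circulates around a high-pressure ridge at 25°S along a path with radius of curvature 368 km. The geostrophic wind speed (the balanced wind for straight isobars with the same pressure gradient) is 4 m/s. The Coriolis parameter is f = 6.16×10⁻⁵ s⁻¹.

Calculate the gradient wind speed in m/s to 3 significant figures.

Around a high, pressure-gradient force acts outward with centrifugal, so Coriolis balances both:
fV = (1/ρ)|∂P/∂n| + V²/R  →  V² − fR·V + fR·V_g = 0
With fR = 6.16×10⁻⁵ × 368×10³ m = 22.7 m/s:
V = [fR − √((fR)² − 4 fR V_g)]/2 = [22.7 − √(22.7² − 4×22.7×4)]/2 = 5.19 m/s
Supergeostrophic (V > V_g = 4 m/s), as expected around a high.

5.19 m/s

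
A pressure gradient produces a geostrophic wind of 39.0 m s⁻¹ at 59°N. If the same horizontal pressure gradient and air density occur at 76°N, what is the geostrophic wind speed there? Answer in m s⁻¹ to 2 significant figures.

34 m s⁻¹

With the same pressure gradient and density, V_g ∝ 1/f ∝ 1/sin φ.
V₂ = V₁ · sin φ₁ / sin φ₂ = 39.0 × sin 59° / sin 76°
V₂ = 39.0 × 0.8572/0.9703 = 34 m s⁻¹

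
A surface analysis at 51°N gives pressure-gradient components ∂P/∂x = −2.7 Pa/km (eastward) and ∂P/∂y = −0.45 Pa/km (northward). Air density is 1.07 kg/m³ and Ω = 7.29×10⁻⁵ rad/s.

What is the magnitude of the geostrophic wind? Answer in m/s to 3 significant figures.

22.6 m/s

Coriolis parameter at 51°N:
f = 2Ω sin φ = 2 × 7.29×10⁻⁵ × sin 51° = 1.13×10⁻⁴ s⁻¹
Component geostrophic relations (x east, y north):
u_g = −(1/(fρ)) ∂P/∂y,  v_g = (1/(fρ)) ∂P/∂x
u_g = −(−0.45×10⁻³)/(1.13×10⁻⁴ × 1.07) = 3.71 m/s;  v_g = (−2.7×10⁻³)/(1.13×10⁻⁴ × 1.07) = −22.3 m/s
|V_g| = √(u_g² + v_g²) = 22.6 m/s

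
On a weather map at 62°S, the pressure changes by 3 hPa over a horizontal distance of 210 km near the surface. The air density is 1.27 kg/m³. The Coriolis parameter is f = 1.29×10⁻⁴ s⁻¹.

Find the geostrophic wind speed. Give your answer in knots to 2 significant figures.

17 knots

Pressure gradient: |∂P/∂n| = 300 Pa / 210000 m = 1.43×10⁻³ Pa/m
Geostrophic balance (pressure-gradient force = Coriolis force):
V_g = (1/(fρ)) |∂P/∂n| = 1.43×10⁻³ / (1.29×10⁻⁴ × 1.27) = 8.72 m/s
Converting: 8.72 m/s × 1.944 = 17 knots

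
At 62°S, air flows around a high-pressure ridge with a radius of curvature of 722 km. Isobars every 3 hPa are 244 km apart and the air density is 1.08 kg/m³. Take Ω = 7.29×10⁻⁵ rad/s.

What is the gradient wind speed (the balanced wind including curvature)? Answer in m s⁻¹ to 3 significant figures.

Coriolis parameter at 62°S:
f = 2Ω sin φ = 2 × 7.29×10⁻⁵ × sin 62° = 1.29×10⁻⁴ s⁻¹
Pressure gradient: |∂P/∂n| = 300 Pa / 244000 m = 1.23×10⁻³ Pa/m
Geostrophic speed: V_g = |∂P/∂n|/(fρ) = 1.23×10⁻³/(1.29×10⁻⁴ × 1.08) = 8.84 m/s
Around a high, pressure-gradient force acts outward with centrifugal, so Coriolis balances both:
fV = (1/ρ)|∂P/∂n| + V²/R  →  V² − fR·V + fR·V_g = 0
With fR = 1.29×10⁻⁴ × 722×10³ m = 92.9 m/s:
V = [fR − √((fR)² − 4 fR V_g)]/2 = [92.9 − √(92.9² − 4×92.9×8.84)]/2 = 9.9 m/s
Supergeostrophic (V > V_g = 8.84 m/s), as expected around a high.

9.90 m s⁻¹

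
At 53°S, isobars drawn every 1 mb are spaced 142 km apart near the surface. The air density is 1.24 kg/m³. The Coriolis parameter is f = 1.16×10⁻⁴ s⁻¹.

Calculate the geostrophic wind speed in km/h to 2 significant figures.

Pressure gradient: |∂P/∂n| = 100 Pa / 142000 m = 7.04×10⁻⁴ Pa/m
Geostrophic balance (pressure-gradient force = Coriolis force):
V_g = (1/(fρ)) |∂P/∂n| = 7.04×10⁻⁴ / (1.16×10⁻⁴ × 1.24) = 4.90 m/s
Converting: 4.90 m/s × 3.6 = 18 km/h

18 km/h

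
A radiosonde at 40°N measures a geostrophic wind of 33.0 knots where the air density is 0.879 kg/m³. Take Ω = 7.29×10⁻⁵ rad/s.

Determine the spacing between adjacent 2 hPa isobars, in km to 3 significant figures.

143 km

Coriolis parameter at 40°N:
f = 2Ω sin φ = 2 × 7.29×10⁻⁵ × sin 40° = 9.37×10⁻⁵ s⁻¹
Wind speed in SI: 33.0 knots = 17.0 m/s
Geostrophic balance rearranged: |∂P/∂n| = f ρ V_g
|∂P/∂n| = 9.37×10⁻⁵ × 0.879 × 17.0 = 1.40×10⁻³ Pa/m
Isobar spacing: Δn = ΔP/|∂P/∂n| = 200 Pa / 1.40×10⁻³ Pa/m = 143009 m ≈ 143 km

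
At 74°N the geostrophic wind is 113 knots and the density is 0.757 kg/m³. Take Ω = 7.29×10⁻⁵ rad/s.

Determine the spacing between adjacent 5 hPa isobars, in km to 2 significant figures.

81 km

Coriolis parameter at 74°N:
f = 2Ω sin φ = 2 × 7.29×10⁻⁵ × sin 74° = 1.40×10⁻⁴ s⁻¹
Wind speed in SI: 113 knots = 58.1 m/s
Geostrophic balance rearranged: |∂P/∂n| = f ρ V_g
|∂P/∂n| = 1.40×10⁻⁴ × 0.757 × 58.1 = 6.17×10⁻³ Pa/m
Isobar spacing: Δn = ΔP/|∂P/∂n| = 500 Pa / 6.17×10⁻³ Pa/m = 81070 m ≈ 81 km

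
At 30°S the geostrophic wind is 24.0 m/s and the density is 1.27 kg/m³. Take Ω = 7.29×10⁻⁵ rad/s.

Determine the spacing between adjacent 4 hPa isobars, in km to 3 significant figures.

180 km

Coriolis parameter at 30°S:
f = 2Ω sin φ = 2 × 7.29×10⁻⁵ × sin 30° = 7.29×10⁻⁵ s⁻¹
Geostrophic balance rearranged: |∂P/∂n| = f ρ V_g
|∂P/∂n| = 7.29×10⁻⁵ × 1.27 × 24.0 = 2.22×10⁻³ Pa/m
Isobar spacing: Δn = ΔP/|∂P/∂n| = 400 Pa / 2.22×10⁻³ Pa/m = 180019 m ≈ 180 km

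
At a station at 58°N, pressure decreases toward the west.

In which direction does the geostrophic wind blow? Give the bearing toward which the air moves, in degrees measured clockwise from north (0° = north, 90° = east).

000°

The pressure-gradient force points toward the west (bearing 270°).
Geostrophic balance: in the Northern Hemisphere the Coriolis force deflects motion to the right, so the geostrophic wind blows 90° to the right of the pressure-gradient force (low pressure on the left).
Rotating 270° by 90° clockwise gives 000° — the wind blows toward the north.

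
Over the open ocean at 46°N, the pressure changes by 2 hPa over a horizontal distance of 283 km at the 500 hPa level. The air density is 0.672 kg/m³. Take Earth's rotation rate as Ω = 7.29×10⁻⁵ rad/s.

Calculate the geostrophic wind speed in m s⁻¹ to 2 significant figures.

Coriolis parameter at 46°N:
f = 2Ω sin φ = 2 × 7.29×10⁻⁵ × sin 46° = 1.05×10⁻⁴ s⁻¹
Pressure gradient: |∂P/∂n| = 200 Pa / 283000 m = 7.07×10⁻⁴ Pa/m
Geostrophic balance (pressure-gradient force = Coriolis force):
V_g = (1/(fρ)) |∂P/∂n| = 7.07×10⁻⁴ / (1.05×10⁻⁴ × 0.672) = 10.0 m/s

10 m s⁻¹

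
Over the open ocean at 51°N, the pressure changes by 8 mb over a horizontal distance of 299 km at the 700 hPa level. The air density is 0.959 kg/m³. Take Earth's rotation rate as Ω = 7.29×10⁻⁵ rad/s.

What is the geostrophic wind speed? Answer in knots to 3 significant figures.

47.9 knots

Coriolis parameter at 51°N:
f = 2Ω sin φ = 2 × 7.29×10⁻⁵ × sin 51° = 1.13×10⁻⁴ s⁻¹
Pressure gradient: |∂P/∂n| = 800 Pa / 299000 m = 2.68×10⁻³ Pa/m
Geostrophic balance (pressure-gradient force = Coriolis force):
V_g = (1/(fρ)) |∂P/∂n| = 2.68×10⁻³ / (1.13×10⁻⁴ × 0.959) = 24.6 m/s
Converting: 24.6 m/s × 1.944 = 47.9 knots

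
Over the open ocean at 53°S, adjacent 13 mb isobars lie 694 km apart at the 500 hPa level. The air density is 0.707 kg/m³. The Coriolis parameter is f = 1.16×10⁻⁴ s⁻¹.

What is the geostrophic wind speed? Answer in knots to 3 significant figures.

Pressure gradient: |∂P/∂n| = 1300 Pa / 694000 m = 1.87×10⁻³ Pa/m
Geostrophic balance (pressure-gradient force = Coriolis force):
V_g = (1/(fρ)) |∂P/∂n| = 1.87×10⁻³ / (1.16×10⁻⁴ × 0.707) = 22.8 m/s
Converting: 22.8 m/s × 1.944 = 44.4 knots

44.4 knots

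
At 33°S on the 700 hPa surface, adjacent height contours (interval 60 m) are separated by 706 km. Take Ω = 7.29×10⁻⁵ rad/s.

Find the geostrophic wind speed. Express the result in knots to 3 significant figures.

20.4 knots

Coriolis parameter at 33°S:
f = 2Ω sin φ = 2 × 7.29×10⁻⁵ × sin 33° = 7.94×10⁻⁵ s⁻¹
Height gradient: |∂Z/∂n| = 60 m / 706000 m = 8.50×10⁻⁵
On a pressure surface, geostrophic balance gives V_g = (g/f)|∂Z/∂n|:
V_g = 9.81 × 8.50×10⁻⁵ / 7.94×10⁻⁵ = 10.5 m/s
Converting: 10.5 m/s × 1.944 = 20.4 knots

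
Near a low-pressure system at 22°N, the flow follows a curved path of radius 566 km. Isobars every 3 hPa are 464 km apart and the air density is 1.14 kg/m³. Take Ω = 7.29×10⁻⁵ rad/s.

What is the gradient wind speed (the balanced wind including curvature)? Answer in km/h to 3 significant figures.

29.5 km/h

Coriolis parameter at 22°N:
f = 2Ω sin φ = 2 × 7.29×10⁻⁵ × sin 22° = 5.46×10⁻⁵ s⁻¹
Pressure gradient: |∂P/∂n| = 300 Pa / 464000 m = 6.47×10⁻⁴ Pa/m
Geostrophic speed: V_g = |∂P/∂n|/(fρ) = 6.47×10⁻⁴/(5.46×10⁻⁵ × 1.14) = 10.4 m/s
Around a low, centrifugal force acts outward with Coriolis, so pressure-gradient force balances both:
(1/ρ)|∂P/∂n| = fV + V²/R  →  V² + fR·V − fR·V_g = 0
With fR = 5.46×10⁻⁵ × 566×10³ m = 30.9 m/s:
V = [−fR + √((fR)² + 4 fR V_g)]/2 = [−30.9 + √(30.9² + 4×30.9×10.4)]/2 = 8.21 m/s
Subgeostrophic (V < V_g = 10.4 m/s), as expected around a low.
Converting: 8.21 m/s × 3.6 = 29.5 km/h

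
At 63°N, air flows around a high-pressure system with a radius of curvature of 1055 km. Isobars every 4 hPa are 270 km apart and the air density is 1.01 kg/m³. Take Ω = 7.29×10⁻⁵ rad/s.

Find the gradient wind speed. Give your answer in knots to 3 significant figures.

Coriolis parameter at 63°N:
f = 2Ω sin φ = 2 × 7.29×10⁻⁵ × sin 63° = 1.30×10⁻⁴ s⁻¹
Pressure gradient: |∂P/∂n| = 400 Pa / 270000 m = 1.48×10⁻³ Pa/m
Geostrophic speed: V_g = |∂P/∂n|/(fρ) = 1.48×10⁻³/(1.30×10⁻⁴ × 1.01) = 11.3 m/s
Around a high, pressure-gradient force acts outward with centrifugal, so Coriolis balances both:
fV = (1/ρ)|∂P/∂n| + V²/R  →  V² − fR·V + fR·V_g = 0
With fR = 1.30×10⁻⁴ × 1055×10³ m = 137 m/s:
V = [fR − √((fR)² − 4 fR V_g)]/2 = [137 − √(137² − 4×137×11.3)]/2 = 12.4 m/s
Supergeostrophic (V > V_g = 11.3 m/s), as expected around a high.
Converting: 12.4 m/s × 1.944 = 24.1 knots

24.1 knots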